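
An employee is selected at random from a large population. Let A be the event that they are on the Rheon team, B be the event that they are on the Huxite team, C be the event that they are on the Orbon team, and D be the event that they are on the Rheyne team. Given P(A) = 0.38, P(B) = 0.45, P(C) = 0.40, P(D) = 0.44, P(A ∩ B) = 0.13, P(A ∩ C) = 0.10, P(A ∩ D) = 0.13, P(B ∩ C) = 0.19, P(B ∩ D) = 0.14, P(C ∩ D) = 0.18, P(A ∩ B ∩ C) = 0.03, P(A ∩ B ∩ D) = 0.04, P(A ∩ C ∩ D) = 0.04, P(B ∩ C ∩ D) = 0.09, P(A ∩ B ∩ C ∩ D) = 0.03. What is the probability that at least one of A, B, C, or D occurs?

P(A ∪ B ∪ C ∪ D) = 0.38 + 0.45 + 0.40 + 0.44 − 0.13 − 0.10 − 0.13 − 0.19 − 0.14 − 0.18 + 0.03 + 0.04 + 0.04 + 0.09 − 0.03 = 0.97

0.97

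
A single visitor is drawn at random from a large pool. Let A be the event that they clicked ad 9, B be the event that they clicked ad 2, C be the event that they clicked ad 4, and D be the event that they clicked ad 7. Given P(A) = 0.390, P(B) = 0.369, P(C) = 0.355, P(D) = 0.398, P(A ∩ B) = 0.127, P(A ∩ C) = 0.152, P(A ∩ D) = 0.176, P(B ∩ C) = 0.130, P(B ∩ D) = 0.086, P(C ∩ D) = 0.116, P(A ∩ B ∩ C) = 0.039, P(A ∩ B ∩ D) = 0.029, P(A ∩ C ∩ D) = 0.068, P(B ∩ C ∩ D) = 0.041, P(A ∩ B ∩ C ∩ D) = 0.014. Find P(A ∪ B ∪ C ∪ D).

0.888

By inclusion–exclusion:
P(A ∪ B ∪ C ∪ D) = 0.390 + 0.369 + 0.355 + 0.398 − 0.127 − 0.152 − 0.176 − 0.130 − 0.086 − 0.116 + 0.039 + 0.029 + 0.068 + 0.041 − 0.014 = 0.888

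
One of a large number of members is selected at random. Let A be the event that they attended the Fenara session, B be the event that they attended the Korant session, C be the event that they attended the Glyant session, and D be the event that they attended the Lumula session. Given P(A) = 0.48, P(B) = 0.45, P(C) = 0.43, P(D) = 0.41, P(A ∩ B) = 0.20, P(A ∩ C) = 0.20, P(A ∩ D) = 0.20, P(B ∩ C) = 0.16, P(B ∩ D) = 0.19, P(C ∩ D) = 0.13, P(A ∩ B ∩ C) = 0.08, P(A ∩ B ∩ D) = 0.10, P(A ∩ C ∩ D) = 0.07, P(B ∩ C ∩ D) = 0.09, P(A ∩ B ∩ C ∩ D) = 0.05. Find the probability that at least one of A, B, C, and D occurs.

By inclusion-exclusion,
P(A ∪ B ∪ C ∪ D) = 0.48 + 0.45 + 0.43 + 0.41 − 0.20 − 0.20 − 0.20 − 0.16 − 0.19 − 0.13 + 0.08 + 0.10 + 0.07 + 0.09 − 0.05 = 0.98

0.98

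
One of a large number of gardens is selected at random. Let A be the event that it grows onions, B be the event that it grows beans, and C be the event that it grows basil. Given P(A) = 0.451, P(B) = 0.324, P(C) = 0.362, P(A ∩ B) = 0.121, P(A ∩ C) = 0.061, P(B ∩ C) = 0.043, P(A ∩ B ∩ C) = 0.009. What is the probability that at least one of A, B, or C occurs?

0.921

P(A ∪ B ∪ C) = 0.451 + 0.324 + 0.362 − 0.121 − 0.061 − 0.043 + 0.009 = 0.921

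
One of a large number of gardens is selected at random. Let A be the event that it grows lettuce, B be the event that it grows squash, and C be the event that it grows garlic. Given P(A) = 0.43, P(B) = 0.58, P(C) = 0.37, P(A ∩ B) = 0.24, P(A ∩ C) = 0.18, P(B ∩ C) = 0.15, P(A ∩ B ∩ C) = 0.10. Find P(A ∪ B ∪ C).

P(A ∪ B ∪ C) = 0.43 + 0.58 + 0.37 − 0.24 − 0.18 − 0.15 + 0.10 = 0.91

0.91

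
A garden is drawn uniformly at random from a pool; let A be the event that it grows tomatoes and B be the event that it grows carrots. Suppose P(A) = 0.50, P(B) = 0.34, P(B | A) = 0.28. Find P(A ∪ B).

P(A ∩ B) = P(A)·P(B|A) = 0.50 × 0.28 = 0.14
By inclusion-exclusion,
P(A ∪ B) = 0.50 + 0.34 − 0.14 = 0.70

0.70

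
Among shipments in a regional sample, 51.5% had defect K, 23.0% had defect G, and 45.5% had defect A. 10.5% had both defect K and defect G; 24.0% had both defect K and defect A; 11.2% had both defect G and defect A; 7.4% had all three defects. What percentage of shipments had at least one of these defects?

Inclusion–exclusion gives
P(union) = 51.5 + 23.0 + 45.5 − 10.5 − 24.0 − 11.2 + 7.4 = 81.7%

81.7%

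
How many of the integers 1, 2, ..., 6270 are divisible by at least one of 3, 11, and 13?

Apply inclusion-exclusion:
2090 + 570 + 482 − 190 − 160 − 43 + 14 = 2763

2763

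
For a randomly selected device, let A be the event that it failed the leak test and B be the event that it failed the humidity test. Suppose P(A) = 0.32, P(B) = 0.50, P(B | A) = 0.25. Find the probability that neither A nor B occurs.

0.26

P(A ∩ B) = P(A)·P(B|A) = 0.32 × 0.25 = 0.08
Inclusion–exclusion gives
P(A ∪ B) = 0.32 + 0.50 − 0.08 = 0.74
P(none) = 1 − 0.74 = 0.26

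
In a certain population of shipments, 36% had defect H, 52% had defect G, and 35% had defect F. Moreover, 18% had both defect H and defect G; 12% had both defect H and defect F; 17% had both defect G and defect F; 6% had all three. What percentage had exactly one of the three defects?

By inclusion–exclusion (exactly-one form):
P(exactly one) = 36 + 52 + 35 − 2·18 − 2·12 − 2·17 + 3·6 = 47%

47%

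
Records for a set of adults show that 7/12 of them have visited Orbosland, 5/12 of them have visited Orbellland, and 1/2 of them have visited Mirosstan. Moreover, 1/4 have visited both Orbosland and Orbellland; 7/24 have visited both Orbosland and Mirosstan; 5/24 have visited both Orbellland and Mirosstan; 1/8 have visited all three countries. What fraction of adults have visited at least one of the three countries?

7/8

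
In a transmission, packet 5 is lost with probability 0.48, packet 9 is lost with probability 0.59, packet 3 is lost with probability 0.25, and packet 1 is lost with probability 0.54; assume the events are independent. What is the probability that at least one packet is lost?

P(none) = (1 − 0.48) × (1 − 0.59) × (1 − 0.25) × (1 − 0.54) = 0.52 × 0.41 × 0.75 × 0.46 = 0.073554
P(at least one) = 1 − 0.073554 = 0.926446

0.926446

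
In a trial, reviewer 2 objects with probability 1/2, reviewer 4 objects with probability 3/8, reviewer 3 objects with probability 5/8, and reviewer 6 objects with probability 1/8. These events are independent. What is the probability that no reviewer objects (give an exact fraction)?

105/1024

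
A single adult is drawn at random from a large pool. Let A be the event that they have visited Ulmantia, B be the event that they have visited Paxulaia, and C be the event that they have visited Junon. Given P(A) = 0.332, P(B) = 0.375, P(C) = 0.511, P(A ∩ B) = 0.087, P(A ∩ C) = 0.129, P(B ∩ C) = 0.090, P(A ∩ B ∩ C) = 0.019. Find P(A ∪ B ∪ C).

Using inclusion–exclusion:
P(A ∪ B ∪ C) = 0.332 + 0.375 + 0.511 − 0.087 − 0.129 − 0.090 + 0.019 = 0.931

0.931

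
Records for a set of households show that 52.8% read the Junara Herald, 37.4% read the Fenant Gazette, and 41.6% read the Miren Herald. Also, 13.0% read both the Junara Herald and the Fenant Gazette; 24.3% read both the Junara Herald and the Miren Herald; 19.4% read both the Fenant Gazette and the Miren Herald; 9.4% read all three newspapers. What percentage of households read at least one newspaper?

By inclusion–exclusion:
P(≥1) = 52.8 + 37.4 + 41.6 − 13.0 − 24.3 − 19.4 + 9.4 = 84.5%

84.5%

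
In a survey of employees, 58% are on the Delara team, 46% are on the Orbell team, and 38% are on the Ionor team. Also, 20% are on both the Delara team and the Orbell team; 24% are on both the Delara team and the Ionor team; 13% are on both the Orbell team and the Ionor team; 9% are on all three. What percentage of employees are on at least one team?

94%

P(at least one) = 58 + 46 + 38 − 20 − 24 − 13 + 9 = 94%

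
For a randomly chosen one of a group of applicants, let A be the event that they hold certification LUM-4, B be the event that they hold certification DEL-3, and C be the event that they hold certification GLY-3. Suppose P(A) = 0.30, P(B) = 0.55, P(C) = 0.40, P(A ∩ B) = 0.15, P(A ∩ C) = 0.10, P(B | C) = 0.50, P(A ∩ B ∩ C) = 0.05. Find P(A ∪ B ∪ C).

0.85

P(B ∩ C) = P(C)·P(B|C) = 0.40 × 0.50 = 0.20
Inclusion–exclusion gives
P(A ∪ B ∪ C) = 0.30 + 0.55 + 0.40 − 0.15 − 0.10 − 0.20 + 0.05 = 0.85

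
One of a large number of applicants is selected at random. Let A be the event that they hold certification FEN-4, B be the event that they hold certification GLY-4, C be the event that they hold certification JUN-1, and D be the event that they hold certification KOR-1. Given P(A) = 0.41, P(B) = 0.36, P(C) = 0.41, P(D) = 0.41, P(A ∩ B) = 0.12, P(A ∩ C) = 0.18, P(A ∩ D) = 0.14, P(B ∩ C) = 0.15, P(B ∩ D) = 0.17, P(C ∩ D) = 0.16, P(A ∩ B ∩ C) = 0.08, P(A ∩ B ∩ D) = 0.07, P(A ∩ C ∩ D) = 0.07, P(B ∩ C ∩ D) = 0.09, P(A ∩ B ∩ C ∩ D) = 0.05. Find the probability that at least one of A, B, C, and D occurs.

Apply inclusion-exclusion:
P(A ∪ B ∪ C ∪ D) = 0.41 + 0.36 + 0.41 + 0.41 − 0.12 − 0.18 − 0.14 − 0.15 − 0.17 − 0.16 + 0.08 + 0.07 + 0.07 + 0.09 − 0.05 = 0.93

0.93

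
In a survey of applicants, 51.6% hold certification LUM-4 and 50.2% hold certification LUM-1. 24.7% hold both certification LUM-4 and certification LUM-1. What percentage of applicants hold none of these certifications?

Apply inclusion-exclusion:
P(at least one) = 51.6 + 50.2 − 24.7 = 77.1%
P(none) = 100% − 77.1% = 22.9%

22.9%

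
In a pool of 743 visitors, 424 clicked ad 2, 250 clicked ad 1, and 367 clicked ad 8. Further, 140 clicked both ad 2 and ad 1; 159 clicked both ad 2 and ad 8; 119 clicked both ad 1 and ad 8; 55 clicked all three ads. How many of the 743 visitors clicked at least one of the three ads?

Inclusion–exclusion gives
|at least one| = 424 + 250 + 367 − 140 − 159 − 119 + 55 = 678

678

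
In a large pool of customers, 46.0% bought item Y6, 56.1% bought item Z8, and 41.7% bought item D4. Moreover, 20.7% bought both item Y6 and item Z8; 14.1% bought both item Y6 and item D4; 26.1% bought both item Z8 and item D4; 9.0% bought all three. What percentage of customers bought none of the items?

P(at least one) = 46.0 + 56.1 + 41.7 − 20.7 − 14.1 − 26.1 + 9.0 = 91.9%
P(none) = 100% − 91.9% = 8.1%

8.1%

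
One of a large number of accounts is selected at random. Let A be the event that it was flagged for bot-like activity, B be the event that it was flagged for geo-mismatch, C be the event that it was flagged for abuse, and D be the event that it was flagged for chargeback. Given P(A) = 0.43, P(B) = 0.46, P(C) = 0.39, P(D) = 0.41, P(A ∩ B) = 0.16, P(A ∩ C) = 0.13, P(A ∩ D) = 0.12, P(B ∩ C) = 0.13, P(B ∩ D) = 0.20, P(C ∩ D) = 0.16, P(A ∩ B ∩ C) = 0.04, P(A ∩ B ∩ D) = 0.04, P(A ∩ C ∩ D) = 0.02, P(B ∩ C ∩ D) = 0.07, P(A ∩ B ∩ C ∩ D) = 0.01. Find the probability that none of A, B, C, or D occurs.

By inclusion–exclusion:
P(A ∪ B ∪ C ∪ D) = 0.43 + 0.46 + 0.39 + 0.41 − 0.16 − 0.13 − 0.12 − 0.13 − 0.20 − 0.16 + 0.04 + 0.04 + 0.02 + 0.07 − 0.01 = 0.95
P(none) = 1 − 0.95 = 0.05

0.05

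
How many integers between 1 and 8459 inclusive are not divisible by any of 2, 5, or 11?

floor(8459/2) + floor(8459/5) + floor(8459/11) − floor(8459/10) − floor(8459/22) − floor(8459/55) + floor(8459/110) = 4229 + 1691 + 769 − 845 − 384 − 153 + 76 = 5383
8459 − 5383 = 3076

3076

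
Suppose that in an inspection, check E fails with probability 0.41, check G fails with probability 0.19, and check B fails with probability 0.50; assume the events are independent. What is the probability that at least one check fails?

0.76105

P(none) = (1 − 0.41) × (1 − 0.19) × (1 − 0.50) = 0.59 × 0.81 × 0.50 = 0.23895
P(at least one) = 1 − 0.23895 = 0.76105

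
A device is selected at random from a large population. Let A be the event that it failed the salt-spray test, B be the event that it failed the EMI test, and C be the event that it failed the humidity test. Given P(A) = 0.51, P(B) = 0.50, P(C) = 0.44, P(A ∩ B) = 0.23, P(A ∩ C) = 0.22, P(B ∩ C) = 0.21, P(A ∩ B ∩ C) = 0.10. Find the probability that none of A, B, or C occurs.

0.11

P(A ∪ B ∪ C) = 0.51 + 0.50 + 0.44 − 0.23 − 0.22 − 0.21 + 0.10 = 0.89
P(none) = 1 − 0.89 = 0.11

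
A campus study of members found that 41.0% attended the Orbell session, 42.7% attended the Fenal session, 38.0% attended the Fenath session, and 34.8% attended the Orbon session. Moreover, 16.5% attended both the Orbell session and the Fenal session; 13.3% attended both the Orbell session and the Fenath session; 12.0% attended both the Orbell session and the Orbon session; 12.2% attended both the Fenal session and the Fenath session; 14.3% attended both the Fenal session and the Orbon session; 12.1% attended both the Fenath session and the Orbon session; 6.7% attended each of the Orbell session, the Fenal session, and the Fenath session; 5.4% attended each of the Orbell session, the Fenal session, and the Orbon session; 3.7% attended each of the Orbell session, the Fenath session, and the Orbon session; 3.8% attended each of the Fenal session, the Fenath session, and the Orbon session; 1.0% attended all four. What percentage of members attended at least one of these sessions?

94.7%

Using inclusion–exclusion:
P(≥1) = 41.0 + 42.7 + 38.0 + 34.8 − 16.5 − 13.3 − 12.0 − 12.2 − 14.3 − 12.1 + 6.7 + 5.4 + 3.7 + 3.8 − 1.0 = 94.7%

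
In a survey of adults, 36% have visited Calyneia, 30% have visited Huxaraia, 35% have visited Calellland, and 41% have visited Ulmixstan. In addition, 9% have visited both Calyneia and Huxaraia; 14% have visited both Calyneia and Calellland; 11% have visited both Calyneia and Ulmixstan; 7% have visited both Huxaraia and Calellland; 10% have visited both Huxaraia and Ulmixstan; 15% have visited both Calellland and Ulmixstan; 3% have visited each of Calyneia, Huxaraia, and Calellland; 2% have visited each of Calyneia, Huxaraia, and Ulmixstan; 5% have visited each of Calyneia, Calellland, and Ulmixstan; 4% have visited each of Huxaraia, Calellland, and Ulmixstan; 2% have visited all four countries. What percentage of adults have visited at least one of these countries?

88%

P(≥1) = 36 + 30 + 35 + 41 − 9 − 14 − 11 − 7 − 10 − 15 + 3 + 2 + 5 + 4 − 2 = 88%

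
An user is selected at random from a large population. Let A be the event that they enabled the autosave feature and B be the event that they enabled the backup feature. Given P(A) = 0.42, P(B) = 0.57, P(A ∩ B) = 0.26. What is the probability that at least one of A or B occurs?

0.73

Inclusion–exclusion gives
P(A ∪ B) = 0.42 + 0.57 − 0.26 = 0.73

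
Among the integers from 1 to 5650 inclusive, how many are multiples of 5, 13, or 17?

1724

⌊5650/5⌋ + ⌊5650/13⌋ + ⌊5650/17⌋ − ⌊5650/65⌋ − ⌊5650/85⌋ − ⌊5650/221⌋ + ⌊5650/1105⌋ = 1130 + 434 + 332 − 86 − 66 − 25 + 5 = 1724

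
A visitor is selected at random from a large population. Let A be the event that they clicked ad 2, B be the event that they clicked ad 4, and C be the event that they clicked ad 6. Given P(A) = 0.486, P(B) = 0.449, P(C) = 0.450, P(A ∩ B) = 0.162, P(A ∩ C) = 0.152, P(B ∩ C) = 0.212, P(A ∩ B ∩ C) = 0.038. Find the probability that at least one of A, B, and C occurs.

Using inclusion–exclusion:
P(A ∪ B ∪ C) = 0.486 + 0.449 + 0.450 − 0.162 − 0.152 − 0.212 + 0.038 = 0.897

0.897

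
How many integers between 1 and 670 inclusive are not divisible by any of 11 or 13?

Apply inclusion-exclusion:
floor(670/11) + floor(670/13) − floor(670/143) = 60 + 51 − 4 = 107
670 − 107 = 563

563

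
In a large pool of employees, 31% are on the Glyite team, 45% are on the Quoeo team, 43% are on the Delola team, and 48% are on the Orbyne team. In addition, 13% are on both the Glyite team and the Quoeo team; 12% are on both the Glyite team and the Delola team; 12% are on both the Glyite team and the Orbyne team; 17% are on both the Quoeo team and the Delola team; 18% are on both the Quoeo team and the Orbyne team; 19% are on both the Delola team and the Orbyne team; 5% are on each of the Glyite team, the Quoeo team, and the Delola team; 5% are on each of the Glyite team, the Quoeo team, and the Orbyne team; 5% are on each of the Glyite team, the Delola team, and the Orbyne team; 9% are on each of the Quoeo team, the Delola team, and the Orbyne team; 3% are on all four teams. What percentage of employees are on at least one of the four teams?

P(union) = 31 + 45 + 43 + 48 − 13 − 12 − 12 − 17 − 18 − 19 + 5 + 5 + 5 + 9 − 3 = 97%

97%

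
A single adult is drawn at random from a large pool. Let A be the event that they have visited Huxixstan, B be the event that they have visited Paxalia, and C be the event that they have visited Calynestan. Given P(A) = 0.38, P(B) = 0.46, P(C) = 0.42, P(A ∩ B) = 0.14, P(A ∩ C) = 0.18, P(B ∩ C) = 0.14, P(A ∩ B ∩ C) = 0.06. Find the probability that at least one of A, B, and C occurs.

0.86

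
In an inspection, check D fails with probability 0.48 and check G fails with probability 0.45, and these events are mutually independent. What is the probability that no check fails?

0.286

P(none) = (1 − 0.48) × (1 − 0.45) = 0.52 × 0.55 = 0.286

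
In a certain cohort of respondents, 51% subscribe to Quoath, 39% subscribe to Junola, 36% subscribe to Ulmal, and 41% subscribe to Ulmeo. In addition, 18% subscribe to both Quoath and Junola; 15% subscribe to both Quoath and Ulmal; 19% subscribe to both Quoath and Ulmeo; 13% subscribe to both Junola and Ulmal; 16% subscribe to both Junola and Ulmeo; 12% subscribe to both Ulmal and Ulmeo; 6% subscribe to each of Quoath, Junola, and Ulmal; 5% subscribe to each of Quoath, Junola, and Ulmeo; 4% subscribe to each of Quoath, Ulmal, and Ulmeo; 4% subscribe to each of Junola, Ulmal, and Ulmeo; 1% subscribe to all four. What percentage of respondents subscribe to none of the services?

8%

P(at least one) = 51 + 39 + 36 + 41 − 18 − 15 − 19 − 13 − 16 − 12 + 6 + 5 + 4 + 4 − 1 = 92%
P(none) = 100% − 92% = 8%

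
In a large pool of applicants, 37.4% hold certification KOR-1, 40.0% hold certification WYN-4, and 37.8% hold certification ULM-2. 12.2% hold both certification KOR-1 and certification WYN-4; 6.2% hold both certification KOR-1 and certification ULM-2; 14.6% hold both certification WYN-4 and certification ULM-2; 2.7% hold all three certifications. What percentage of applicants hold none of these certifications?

15.1%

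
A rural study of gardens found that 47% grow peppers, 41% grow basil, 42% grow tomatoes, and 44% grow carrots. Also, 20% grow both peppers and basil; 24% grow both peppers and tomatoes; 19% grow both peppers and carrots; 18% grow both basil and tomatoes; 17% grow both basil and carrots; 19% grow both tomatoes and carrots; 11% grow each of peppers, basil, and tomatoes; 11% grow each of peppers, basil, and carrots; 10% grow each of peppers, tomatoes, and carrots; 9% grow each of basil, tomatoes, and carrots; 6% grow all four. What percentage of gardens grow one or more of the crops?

By inclusion-exclusion,
P(at least one) = 47 + 41 + 42 + 44 − 20 − 24 − 19 − 18 − 17 − 19 + 11 + 11 + 10 + 9 − 6 = 92%

92%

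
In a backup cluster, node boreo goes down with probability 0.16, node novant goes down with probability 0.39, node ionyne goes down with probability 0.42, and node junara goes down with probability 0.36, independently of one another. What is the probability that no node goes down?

0.19020288

Since the events are independent, P(none) is the product of the individual non-occurrence probabilities.
P(none) = (1 − 0.16) × (1 − 0.39) × (1 − 0.42) × (1 − 0.36) = 0.84 × 0.61 × 0.58 × 0.64 = 0.19020288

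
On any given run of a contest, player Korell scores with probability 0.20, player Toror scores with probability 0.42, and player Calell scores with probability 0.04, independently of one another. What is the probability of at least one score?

P(none) = (1 − 0.20) × (1 − 0.42) × (1 − 0.04) = 0.80 × 0.58 × 0.96 = 0.44544
P(at least one) = 1 − 0.44544 = 0.55456

0.55456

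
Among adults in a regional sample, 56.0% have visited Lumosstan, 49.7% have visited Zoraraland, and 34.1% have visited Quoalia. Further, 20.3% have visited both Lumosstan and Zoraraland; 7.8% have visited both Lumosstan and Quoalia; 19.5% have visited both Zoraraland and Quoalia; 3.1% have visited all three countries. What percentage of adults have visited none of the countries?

P(at least one) = 56.0 + 49.7 + 34.1 − 20.3 − 7.8 − 19.5 + 3.1 = 95.3%
P(none) = 100% − 95.3% = 4.7%

4.7%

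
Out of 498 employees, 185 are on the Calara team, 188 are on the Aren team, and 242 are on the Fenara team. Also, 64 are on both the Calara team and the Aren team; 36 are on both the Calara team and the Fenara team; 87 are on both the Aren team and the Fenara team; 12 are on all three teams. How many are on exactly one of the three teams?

Using the inclusion–exclusion count for exactly one event:
N(exactly one) = 185 + 188 + 242 − 2·64 − 2·36 − 2·87 + 3·12 = 277

277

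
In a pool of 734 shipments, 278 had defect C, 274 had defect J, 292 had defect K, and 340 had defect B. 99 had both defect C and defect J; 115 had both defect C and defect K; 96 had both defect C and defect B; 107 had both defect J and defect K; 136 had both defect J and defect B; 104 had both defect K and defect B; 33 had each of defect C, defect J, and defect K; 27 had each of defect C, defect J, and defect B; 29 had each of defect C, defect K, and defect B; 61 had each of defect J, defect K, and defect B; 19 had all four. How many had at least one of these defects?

|union| = 278 + 274 + 292 + 340 − 99 − 115 − 96 − 107 − 136 − 104 + 33 + 27 + 29 + 61 − 19 = 658

658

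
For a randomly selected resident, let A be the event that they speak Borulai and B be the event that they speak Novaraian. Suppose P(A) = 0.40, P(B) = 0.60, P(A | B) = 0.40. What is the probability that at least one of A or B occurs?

0.76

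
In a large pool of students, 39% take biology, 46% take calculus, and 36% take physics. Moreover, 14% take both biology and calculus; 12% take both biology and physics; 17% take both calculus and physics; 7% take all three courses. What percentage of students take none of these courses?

15%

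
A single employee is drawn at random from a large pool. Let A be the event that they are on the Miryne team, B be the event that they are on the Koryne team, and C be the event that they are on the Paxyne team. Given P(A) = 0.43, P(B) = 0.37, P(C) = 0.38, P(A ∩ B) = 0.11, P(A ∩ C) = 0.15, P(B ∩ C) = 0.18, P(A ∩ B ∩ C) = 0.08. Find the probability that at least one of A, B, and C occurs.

0.82

By inclusion–exclusion:
P(A ∪ B ∪ C) = 0.43 + 0.37 + 0.38 − 0.11 − 0.15 − 0.18 + 0.08 = 0.82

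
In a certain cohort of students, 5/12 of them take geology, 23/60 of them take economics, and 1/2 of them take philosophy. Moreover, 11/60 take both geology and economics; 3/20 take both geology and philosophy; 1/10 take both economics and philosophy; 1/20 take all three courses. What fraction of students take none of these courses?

1/12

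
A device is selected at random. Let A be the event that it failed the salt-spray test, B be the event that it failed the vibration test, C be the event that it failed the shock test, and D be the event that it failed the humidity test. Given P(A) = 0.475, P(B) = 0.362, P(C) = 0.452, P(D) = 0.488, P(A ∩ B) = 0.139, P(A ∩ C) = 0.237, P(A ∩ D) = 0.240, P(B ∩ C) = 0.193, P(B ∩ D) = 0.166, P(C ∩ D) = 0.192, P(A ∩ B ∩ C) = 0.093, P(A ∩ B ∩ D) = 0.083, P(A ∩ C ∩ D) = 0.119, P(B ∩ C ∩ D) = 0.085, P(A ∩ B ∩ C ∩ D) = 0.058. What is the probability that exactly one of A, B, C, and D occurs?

0.351

Using the inclusion–exclusion count for exactly one event:
P(exactly one) = 0.475 + 0.362 + 0.452 + 0.488 − 2·0.139 − 2·0.237 − 2·0.240 − 2·0.193 − 2·0.166 − 2·0.192 + 3·0.093 + 3·0.083 + 3·0.119 + 3·0.085 − 4·0.058 = 0.351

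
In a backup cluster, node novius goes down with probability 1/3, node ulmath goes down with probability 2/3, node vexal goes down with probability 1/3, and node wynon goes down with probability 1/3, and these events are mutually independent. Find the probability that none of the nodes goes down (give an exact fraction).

Independence gives P(none) = ∏(1 − pᵢ).
P(none) = (1 − 1/3) × (1 − 2/3) × (1 − 1/3) × (1 − 1/3) = 2/3 × 1/3 × 2/3 × 2/3 = 8/81

8/81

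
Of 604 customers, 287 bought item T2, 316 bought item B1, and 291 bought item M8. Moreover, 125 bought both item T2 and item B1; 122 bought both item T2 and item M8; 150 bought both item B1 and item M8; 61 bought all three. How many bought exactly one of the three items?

283

Using the inclusion–exclusion count for exactly one event:
N(exactly one) = 287 + 316 + 291 − 2·125 − 2·122 − 2·150 + 3·61 = 283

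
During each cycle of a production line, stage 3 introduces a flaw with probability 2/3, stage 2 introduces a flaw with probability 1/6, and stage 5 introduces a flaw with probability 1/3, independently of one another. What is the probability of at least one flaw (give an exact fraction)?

P(none) = (1 − 2/3) × (1 − 1/6) × (1 − 1/3) = 1/3 × 5/6 × 2/3 = 5/27
P(at least one) = 1 − 5/27 = 22/27

22/27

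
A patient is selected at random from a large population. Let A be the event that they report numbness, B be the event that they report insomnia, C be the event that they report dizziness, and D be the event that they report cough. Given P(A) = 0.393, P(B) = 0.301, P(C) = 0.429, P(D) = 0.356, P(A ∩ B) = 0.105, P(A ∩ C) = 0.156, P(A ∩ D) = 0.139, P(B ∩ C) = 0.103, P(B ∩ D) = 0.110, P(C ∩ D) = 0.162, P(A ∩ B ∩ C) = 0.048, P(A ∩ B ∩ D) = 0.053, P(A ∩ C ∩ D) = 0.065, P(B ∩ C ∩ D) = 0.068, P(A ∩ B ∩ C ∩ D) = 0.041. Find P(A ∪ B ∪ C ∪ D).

0.897

Using inclusion–exclusion:
P(A ∪ B ∪ C ∪ D) = 0.393 + 0.301 + 0.429 + 0.356 − 0.105 − 0.156 − 0.139 − 0.103 − 0.110 − 0.162 + 0.048 + 0.053 + 0.065 + 0.068 − 0.041 = 0.897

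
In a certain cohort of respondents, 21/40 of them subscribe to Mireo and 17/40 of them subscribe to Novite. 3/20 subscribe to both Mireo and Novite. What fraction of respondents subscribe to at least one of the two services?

P(≥1) = 21/40 + 17/40 − 3/20 = 4/5

4/5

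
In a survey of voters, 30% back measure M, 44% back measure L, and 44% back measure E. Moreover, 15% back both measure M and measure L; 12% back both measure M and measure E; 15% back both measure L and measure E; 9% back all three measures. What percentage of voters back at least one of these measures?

P(union) = 30 + 44 + 44 − 15 − 12 − 15 + 9 = 85%

85%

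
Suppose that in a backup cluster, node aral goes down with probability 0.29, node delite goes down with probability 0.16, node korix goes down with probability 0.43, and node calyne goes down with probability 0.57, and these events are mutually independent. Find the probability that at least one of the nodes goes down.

P(none) = (1 − 0.29) × (1 − 0.16) × (1 − 0.43) × (1 − 0.57) = 0.71 × 0.84 × 0.57 × 0.43 = 0.14617764
P(at least one) = 1 − 0.14617764 = 0.85382236

0.85382236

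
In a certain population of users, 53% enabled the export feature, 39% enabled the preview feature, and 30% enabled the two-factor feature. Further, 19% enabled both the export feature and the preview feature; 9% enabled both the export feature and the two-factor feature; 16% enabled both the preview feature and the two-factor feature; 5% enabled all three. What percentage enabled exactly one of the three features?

Using the inclusion–exclusion count for exactly one event:
P(exactly one) = 53 + 39 + 30 − 2·19 − 2·9 − 2·16 + 3·5 = 49%

49%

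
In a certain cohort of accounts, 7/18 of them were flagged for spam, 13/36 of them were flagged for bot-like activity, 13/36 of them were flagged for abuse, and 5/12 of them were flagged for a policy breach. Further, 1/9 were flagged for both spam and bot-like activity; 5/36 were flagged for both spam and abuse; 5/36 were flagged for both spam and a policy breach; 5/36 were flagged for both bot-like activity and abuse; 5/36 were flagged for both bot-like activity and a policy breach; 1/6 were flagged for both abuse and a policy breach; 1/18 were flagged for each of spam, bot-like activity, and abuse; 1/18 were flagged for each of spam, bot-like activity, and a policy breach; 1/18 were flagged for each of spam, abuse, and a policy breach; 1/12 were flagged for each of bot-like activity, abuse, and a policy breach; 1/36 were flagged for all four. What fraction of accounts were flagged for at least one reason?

By inclusion-exclusion,
P(≥1) = 7/18 + 13/36 + 13/36 + 5/12 − 1/9 − 5/36 − 5/36 − 5/36 − 5/36 − 1/6 + 1/18 + 1/18 + 1/18 + 1/12 − 1/36 = 11/12

11/12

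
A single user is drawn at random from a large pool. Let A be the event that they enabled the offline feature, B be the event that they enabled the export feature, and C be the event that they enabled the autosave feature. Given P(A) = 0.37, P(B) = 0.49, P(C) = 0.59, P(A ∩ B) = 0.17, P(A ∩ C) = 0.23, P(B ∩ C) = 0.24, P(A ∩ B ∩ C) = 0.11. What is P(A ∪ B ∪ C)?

0.92

Apply inclusion-exclusion:
P(A ∪ B ∪ C) = 0.37 + 0.49 + 0.59 − 0.17 − 0.23 − 0.24 + 0.11 = 0.92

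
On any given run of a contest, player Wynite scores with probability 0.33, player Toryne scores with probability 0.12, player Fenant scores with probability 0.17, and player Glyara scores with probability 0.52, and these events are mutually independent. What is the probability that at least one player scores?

0.76510336

Since the events are independent, P(none) is the product of the individual non-occurrence probabilities.
P(none) = (1 − 0.33) × (1 − 0.12) × (1 − 0.17) × (1 − 0.52) = 0.67 × 0.88 × 0.83 × 0.48 = 0.23489664
P(at least one) = 1 − 0.23489664 = 0.76510336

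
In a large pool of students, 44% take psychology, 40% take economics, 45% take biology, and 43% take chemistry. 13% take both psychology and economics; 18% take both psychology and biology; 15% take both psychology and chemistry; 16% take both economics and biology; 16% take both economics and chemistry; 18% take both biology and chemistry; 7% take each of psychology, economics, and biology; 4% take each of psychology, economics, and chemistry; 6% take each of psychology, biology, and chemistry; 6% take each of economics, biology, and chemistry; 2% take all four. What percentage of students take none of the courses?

Inclusion–exclusion gives
P(at least one) = 44 + 40 + 45 + 43 − 13 − 18 − 15 − 16 − 16 − 18 + 7 + 4 + 6 + 6 − 2 = 97%
P(none) = 100% − 97% = 3%

3%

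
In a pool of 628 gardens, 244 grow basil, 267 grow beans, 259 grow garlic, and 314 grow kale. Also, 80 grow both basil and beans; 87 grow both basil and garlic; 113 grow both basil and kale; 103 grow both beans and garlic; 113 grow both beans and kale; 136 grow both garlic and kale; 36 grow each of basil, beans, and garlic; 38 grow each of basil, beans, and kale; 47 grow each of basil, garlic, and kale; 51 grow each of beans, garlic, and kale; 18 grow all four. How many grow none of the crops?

22

Inclusion–exclusion gives
|union| = 244 + 267 + 259 + 314 − 80 − 87 − 113 − 103 − 113 − 136 + 36 + 38 + 47 + 51 − 18 = 606
None: 628 − 606 = 22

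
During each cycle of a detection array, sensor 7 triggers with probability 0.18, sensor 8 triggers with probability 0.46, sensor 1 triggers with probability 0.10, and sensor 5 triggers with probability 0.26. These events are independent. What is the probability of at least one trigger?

0.7050952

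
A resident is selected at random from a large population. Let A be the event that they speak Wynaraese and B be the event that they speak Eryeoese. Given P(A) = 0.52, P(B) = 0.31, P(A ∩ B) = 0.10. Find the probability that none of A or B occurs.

Inclusion–exclusion gives
P(A ∪ B) = 0.52 + 0.31 − 0.10 = 0.73
P(none) = 1 − 0.73 = 0.27

0.27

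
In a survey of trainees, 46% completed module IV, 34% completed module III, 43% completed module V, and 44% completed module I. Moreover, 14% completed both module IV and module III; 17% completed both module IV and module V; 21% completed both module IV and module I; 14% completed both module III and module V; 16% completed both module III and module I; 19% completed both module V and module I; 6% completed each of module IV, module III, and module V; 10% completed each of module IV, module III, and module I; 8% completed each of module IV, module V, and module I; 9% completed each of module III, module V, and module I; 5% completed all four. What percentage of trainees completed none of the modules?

6%

Inclusion–exclusion gives
P(≥1) = 46 + 34 + 43 + 44 − 14 − 17 − 21 − 14 − 16 − 19 + 6 + 10 + 8 + 9 − 5 = 94%
P(none) = 100% − 94% = 6%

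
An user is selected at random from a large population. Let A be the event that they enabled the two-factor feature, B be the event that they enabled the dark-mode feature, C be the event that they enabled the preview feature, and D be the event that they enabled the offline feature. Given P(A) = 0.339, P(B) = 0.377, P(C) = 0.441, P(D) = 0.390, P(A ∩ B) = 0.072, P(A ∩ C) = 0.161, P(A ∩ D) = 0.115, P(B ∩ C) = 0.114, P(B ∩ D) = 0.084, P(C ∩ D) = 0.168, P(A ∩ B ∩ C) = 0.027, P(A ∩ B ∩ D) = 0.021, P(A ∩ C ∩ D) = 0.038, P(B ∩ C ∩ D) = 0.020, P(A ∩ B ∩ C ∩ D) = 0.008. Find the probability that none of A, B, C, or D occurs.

0.069

Using inclusion–exclusion:
P(A ∪ B ∪ C ∪ D) = 0.339 + 0.377 + 0.441 + 0.390 − 0.072 − 0.161 − 0.115 − 0.114 − 0.084 − 0.168 + 0.027 + 0.021 + 0.038 + 0.020 − 0.008 = 0.931
P(none) = 1 − 0.931 = 0.069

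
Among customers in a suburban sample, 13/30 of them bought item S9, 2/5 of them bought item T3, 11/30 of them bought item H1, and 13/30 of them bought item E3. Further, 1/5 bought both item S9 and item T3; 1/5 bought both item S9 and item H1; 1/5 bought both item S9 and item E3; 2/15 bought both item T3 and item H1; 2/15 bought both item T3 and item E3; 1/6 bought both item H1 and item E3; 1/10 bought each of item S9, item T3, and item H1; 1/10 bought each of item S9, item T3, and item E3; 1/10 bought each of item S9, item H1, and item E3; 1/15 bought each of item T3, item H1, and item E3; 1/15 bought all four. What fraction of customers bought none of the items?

P(union) = 13/30 + 2/5 + 11/30 + 13/30 − 1/5 − 1/5 − 1/5 − 2/15 − 2/15 − 1/6 + 1/10 + 1/10 + 1/10 + 1/15 − 1/15 = 9/10
P(none) = 1 − 9/10 = 1/10

1/10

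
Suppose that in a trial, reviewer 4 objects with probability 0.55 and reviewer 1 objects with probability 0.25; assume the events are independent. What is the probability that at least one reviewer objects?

0.6625

Independence gives P(none) = ∏(1 − pᵢ).
P(none) = (1 − 0.55) × (1 − 0.25) = 0.45 × 0.75 = 0.3375
P(at least one) = 1 − 0.3375 = 0.6625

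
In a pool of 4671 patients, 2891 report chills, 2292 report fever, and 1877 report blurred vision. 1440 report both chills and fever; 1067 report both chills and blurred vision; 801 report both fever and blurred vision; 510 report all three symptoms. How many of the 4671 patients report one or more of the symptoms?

4262

Inclusion–exclusion gives
N(≥1) = 2891 + 2292 + 1877 − 1440 − 1067 − 801 + 510 = 4262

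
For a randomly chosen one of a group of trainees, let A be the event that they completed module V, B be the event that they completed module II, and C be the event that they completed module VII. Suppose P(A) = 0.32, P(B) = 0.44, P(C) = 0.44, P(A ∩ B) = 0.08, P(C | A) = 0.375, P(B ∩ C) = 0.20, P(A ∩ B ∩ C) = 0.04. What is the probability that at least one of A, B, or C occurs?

0.84

P(A ∩ C) = P(A)·P(C|A) = 0.32 × 0.375 = 0.12
P(A ∪ B ∪ C) = 0.32 + 0.44 + 0.44 − 0.08 − 0.12 − 0.20 + 0.04 = 0.84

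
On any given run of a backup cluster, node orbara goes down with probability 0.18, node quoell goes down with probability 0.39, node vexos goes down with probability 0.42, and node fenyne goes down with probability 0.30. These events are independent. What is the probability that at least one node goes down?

0.7969188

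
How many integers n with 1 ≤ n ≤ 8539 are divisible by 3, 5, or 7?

By inclusion–exclusion:
⌊8539/3⌋ + ⌊8539/5⌋ + ⌊8539/7⌋ − ⌊8539/15⌋ − ⌊8539/21⌋ − ⌊8539/35⌋ + ⌊8539/105⌋ = 2846 + 1707 + 1219 − 569 − 406 − 243 + 81 = 4635

4635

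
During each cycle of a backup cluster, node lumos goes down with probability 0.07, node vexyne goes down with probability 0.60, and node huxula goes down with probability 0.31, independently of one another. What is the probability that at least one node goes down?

0.74332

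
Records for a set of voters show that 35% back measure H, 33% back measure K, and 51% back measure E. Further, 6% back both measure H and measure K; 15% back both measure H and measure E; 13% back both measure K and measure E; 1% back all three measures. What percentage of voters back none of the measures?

P(at least one) = 35 + 33 + 51 − 6 − 15 − 13 + 1 = 86%
P(none) = 100% − 86% = 14%

14%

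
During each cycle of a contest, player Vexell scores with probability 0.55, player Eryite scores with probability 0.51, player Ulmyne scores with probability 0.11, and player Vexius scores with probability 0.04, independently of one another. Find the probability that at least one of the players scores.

0.8116048

P(none) = (1 − 0.55) × (1 − 0.51) × (1 − 0.11) × (1 − 0.04) = 0.45 × 0.49 × 0.89 × 0.96 = 0.1883952
P(at least one) = 1 − 0.1883952 = 0.8116048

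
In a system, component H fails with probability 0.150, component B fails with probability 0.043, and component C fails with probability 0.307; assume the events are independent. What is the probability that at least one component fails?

Independence gives P(none) = ∏(1 − pᵢ).
P(none) = (1 − 0.150) × (1 − 0.043) × (1 − 0.307) = 0.850 × 0.957 × 0.693 = 0.56372085
P(at least one) = 1 − 0.56372085 = 0.43627915

0.43627915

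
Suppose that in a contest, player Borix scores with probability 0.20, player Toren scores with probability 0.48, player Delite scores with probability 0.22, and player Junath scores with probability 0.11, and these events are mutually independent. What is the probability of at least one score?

Independence gives P(none) = ∏(1 − pᵢ).
P(none) = (1 − 0.20) × (1 − 0.48) × (1 − 0.22) × (1 − 0.11) = 0.80 × 0.52 × 0.78 × 0.89 = 0.2887872
P(at least one) = 1 − 0.2887872 = 0.7112128

0.7112128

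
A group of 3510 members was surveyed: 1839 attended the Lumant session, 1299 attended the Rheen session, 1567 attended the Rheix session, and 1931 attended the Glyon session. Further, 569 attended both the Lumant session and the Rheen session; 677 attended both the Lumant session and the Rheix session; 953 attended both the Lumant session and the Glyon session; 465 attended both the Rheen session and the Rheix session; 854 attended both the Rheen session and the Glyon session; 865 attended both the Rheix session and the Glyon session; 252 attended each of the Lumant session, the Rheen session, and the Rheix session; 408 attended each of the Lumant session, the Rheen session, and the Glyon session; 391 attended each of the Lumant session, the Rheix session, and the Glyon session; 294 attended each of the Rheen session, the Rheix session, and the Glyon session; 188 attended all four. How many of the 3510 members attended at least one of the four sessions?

3410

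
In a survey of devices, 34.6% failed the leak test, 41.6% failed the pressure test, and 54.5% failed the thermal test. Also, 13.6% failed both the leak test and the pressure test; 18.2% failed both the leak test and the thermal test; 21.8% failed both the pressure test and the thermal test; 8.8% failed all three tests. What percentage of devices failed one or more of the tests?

85.9%

P(union) = 34.6 + 41.6 + 54.5 − 13.6 − 18.2 − 21.8 + 8.8 = 85.9%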